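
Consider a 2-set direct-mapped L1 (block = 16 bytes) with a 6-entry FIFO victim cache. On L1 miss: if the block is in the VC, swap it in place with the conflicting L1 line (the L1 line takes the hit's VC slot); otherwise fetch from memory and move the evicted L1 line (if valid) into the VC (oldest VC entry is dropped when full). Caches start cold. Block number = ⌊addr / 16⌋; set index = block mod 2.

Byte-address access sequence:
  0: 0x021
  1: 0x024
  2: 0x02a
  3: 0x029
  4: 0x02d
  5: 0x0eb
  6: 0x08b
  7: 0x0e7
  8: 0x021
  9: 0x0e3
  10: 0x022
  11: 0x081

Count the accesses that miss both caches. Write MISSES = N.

MISSES = 3

  [0] addr=0x21 blk=2 s=0: MISS | VC []
  [1] addr=0x24 blk=2 s=0: L1-HIT | VC []
  [2] addr=0x2a blk=2 s=0: L1-HIT | VC []
  [3] addr=0x29 blk=2 s=0: L1-HIT | VC []
  [4] addr=0x2d blk=2 s=0: L1-HIT | VC []
  [5] addr=0xeb blk=14 s=0: MISS | VC [2]
  [6] addr=0x8b blk=8 s=0: MISS | VC [2, 14]
  [7] addr=0xe7 blk=14 s=0: VC-HIT | VC [2, 8]
  [8] addr=0x21 blk=2 s=0: VC-HIT | VC [14, 8]
  [9] addr=0xe3 blk=14 s=0: VC-HIT | VC [2, 8]
  [10] addr=0x22 blk=2 s=0: VC-HIT | VC [14, 8]
  [11] addr=0x81 blk=8 s=0: VC-HIT | VC [14, 2]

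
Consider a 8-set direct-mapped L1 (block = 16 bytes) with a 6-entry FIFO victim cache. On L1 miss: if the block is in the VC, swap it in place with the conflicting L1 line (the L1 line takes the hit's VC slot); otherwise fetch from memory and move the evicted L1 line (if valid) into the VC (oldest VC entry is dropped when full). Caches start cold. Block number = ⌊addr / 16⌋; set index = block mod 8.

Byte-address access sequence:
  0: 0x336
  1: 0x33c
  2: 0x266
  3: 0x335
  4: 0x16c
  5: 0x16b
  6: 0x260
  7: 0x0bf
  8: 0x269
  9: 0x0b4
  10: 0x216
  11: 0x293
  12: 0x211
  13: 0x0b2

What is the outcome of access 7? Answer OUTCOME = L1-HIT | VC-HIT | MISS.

OUTCOME = MISS

#0 0x336→b51/s3 MISS; vc=[]
#1 0x33c→b51/s3 L1-HIT; vc=[]
#2 0x266→b38/s6 MISS; vc=[]
#3 0x335→b51/s3 L1-HIT; vc=[]
#4 0x16c→b22/s6 MISS; vc=[38]
#5 0x16b→b22/s6 L1-HIT; vc=[38]
#6 0x260→b38/s6 VC-HIT; vc=[22]
#7 0xbf→b11/s3 MISS; vc=[22,51]
#8 0x269→b38/s6 L1-HIT; vc=[22,51]
#9 0xb4→b11/s3 L1-HIT; vc=[22,51]
#10 0x216→b33/s1 MISS; vc=[22,51]
#11 0x293→b41/s1 MISS; vc=[22,51,33]
#12 0x211→b33/s1 VC-HIT; vc=[22,51,41]
#13 0xb2→b11/s3 L1-HIT; vc=[22,51,41]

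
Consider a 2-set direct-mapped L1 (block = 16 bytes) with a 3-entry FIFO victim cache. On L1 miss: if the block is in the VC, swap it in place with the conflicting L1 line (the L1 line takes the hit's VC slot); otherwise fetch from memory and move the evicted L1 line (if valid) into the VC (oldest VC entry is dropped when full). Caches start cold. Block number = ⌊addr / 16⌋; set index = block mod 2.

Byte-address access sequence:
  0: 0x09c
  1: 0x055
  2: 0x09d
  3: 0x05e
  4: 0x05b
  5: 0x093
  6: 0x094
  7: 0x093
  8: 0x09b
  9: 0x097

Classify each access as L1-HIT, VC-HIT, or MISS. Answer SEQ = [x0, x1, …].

SEQ = [MISS, MISS, VC-HIT, VC-HIT, L1-HIT, VC-HIT, L1-HIT, L1-HIT, L1-HIT, L1-HIT]

  [0] addr=0x9c blk=9 s=1: MISS | VC []
  [1] addr=0x55 blk=5 s=1: MISS | VC [9]
  [2] addr=0x9d blk=9 s=1: VC-HIT | VC [5]
  [3] addr=0x5e blk=5 s=1: VC-HIT | VC [9]
  [4] addr=0x5b blk=5 s=1: L1-HIT | VC [9]
  [5] addr=0x93 blk=9 s=1: VC-HIT | VC [5]
  [6] addr=0x94 blk=9 s=1: L1-HIT | VC [5]
  [7] addr=0x93 blk=9 s=1: L1-HIT | VC [5]
  [8] addr=0x9b blk=9 s=1: L1-HIT | VC [5]
  [9] addr=0x97 blk=9 s=1: L1-HIT | VC [5]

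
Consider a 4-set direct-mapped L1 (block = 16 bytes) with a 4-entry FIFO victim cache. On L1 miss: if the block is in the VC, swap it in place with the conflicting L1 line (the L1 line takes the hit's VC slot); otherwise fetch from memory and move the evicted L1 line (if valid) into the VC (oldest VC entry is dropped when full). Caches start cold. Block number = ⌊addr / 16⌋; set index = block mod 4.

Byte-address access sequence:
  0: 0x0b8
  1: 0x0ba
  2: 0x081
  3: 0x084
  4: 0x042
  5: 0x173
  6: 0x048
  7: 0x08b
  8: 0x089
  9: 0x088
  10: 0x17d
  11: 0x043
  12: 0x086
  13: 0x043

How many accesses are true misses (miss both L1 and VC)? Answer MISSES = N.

  [0] addr=0xb8 blk=11 s=3: MISS | VC []
  [1] addr=0xba blk=11 s=3: L1-HIT | VC []
  [2] addr=0x81 blk=8 s=0: MISS | VC []
  [3] addr=0x84 blk=8 s=0: L1-HIT | VC []
  [4] addr=0x42 blk=4 s=0: MISS | VC [8]
  [5] addr=0x173 blk=23 s=3: MISS | VC [8, 11]
  [6] addr=0x48 blk=4 s=0: L1-HIT | VC [8, 11]
  [7] addr=0x8b blk=8 s=0: VC-HIT | VC [4, 11]
  [8] addr=0x89 blk=8 s=0: L1-HIT | VC [4, 11]
  [9] addr=0x88 blk=8 s=0: L1-HIT | VC [4, 11]
  [10] addr=0x17d blk=23 s=3: L1-HIT | VC [4, 11]
  [11] addr=0x43 blk=4 s=0: VC-HIT | VC [8, 11]
  [12] addr=0x86 blk=8 s=0: VC-HIT | VC [4, 11]
  [13] addr=0x43 blk=4 s=0: VC-HIT | VC [8, 11]

MISSES = 4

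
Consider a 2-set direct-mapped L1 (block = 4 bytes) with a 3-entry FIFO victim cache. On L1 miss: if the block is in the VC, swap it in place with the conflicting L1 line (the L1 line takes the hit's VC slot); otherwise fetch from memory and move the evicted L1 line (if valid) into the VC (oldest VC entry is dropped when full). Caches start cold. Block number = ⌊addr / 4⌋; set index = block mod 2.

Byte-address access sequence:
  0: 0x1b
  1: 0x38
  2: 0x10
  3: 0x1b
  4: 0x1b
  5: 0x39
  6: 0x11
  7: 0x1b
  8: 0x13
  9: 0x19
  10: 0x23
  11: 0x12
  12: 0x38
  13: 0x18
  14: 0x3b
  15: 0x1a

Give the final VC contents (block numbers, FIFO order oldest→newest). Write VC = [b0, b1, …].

VC = [4, 8, 14]

#0 0x1b→b6/s0 MISS; vc=[]
#1 0x38→b14/s0 MISS; vc=[6]
#2 0x10→b4/s0 MISS; vc=[6,14]
#3 0x1b→b6/s0 VC-HIT; vc=[4,14]
#4 0x1b→b6/s0 L1-HIT; vc=[4,14]
#5 0x39→b14/s0 VC-HIT; vc=[4,6]
#6 0x11→b4/s0 VC-HIT; vc=[14,6]
#7 0x1b→b6/s0 VC-HIT; vc=[14,4]
#8 0x13→b4/s0 VC-HIT; vc=[14,6]
#9 0x19→b6/s0 VC-HIT; vc=[14,4]
#10 0x23→b8/s0 MISS; vc=[14,4,6]
#11 0x12→b4/s0 VC-HIT; vc=[14,8,6]
#12 0x38→b14/s0 VC-HIT; vc=[4,8,6]
#13 0x18→b6/s0 VC-HIT; vc=[4,8,14]
#14 0x3b→b14/s0 VC-HIT; vc=[4,8,6]
#15 0x1a→b6/s0 VC-HIT; vc=[4,8,14]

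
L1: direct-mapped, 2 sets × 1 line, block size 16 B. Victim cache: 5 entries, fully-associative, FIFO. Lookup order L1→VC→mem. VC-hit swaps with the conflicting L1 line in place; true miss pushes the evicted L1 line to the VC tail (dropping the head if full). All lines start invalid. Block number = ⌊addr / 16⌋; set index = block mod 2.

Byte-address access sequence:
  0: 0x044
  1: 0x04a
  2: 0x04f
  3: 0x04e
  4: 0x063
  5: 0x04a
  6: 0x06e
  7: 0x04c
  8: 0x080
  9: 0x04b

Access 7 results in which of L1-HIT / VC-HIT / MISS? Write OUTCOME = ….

  [0] addr=0x44 blk=4 s=0: MISS | VC []
  [1] addr=0x4a blk=4 s=0: L1-HIT | VC []
  [2] addr=0x4f blk=4 s=0: L1-HIT | VC []
  [3] addr=0x4e blk=4 s=0: L1-HIT | VC []
  [4] addr=0x63 blk=6 s=0: MISS | VC [4]
  [5] addr=0x4a blk=4 s=0: VC-HIT | VC [6]
  [6] addr=0x6e blk=6 s=0: VC-HIT | VC [4]
  [7] addr=0x4c blk=4 s=0: VC-HIT | VC [6]
  [8] addr=0x80 blk=8 s=0: MISS | VC [6, 4]
  [9] addr=0x4b blk=4 s=0: VC-HIT | VC [6, 8]

OUTCOME = VC-HIT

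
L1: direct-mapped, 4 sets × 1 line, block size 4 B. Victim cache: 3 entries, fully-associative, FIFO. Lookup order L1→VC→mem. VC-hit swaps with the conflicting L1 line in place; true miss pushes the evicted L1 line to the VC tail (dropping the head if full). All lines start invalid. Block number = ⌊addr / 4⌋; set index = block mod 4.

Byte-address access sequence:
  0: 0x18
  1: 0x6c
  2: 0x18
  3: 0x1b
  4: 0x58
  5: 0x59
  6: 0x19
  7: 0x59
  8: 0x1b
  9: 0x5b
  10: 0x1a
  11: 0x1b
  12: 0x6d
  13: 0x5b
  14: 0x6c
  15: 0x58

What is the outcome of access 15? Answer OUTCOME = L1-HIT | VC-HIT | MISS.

0: 0x18 (blk 6, set 2) → MISS  vc=[]
1: 0x6c (blk 27, set 3) → MISS  vc=[]
2: 0x18 (blk 6, set 2) → L1-HIT  vc=[]
3: 0x1b (blk 6, set 2) → L1-HIT  vc=[]
4: 0x58 (blk 22, set 2) → MISS  vc=[6]
5: 0x59 (blk 22, set 2) → L1-HIT  vc=[6]
6: 0x19 (blk 6, set 2) → VC-HIT  vc=[22]
7: 0x59 (blk 22, set 2) → VC-HIT  vc=[6]
8: 0x1b (blk 6, set 2) → VC-HIT  vc=[22]
9: 0x5b (blk 22, set 2) → VC-HIT  vc=[6]
10: 0x1a (blk 6, set 2) → VC-HIT  vc=[22]
11: 0x1b (blk 6, set 2) → L1-HIT  vc=[22]
12: 0x6d (blk 27, set 3) → L1-HIT  vc=[22]
13: 0x5b (blk 22, set 2) → VC-HIT  vc=[6]
14: 0x6c (blk 27, set 3) → L1-HIT  vc=[6]
15: 0x58 (blk 22, set 2) → L1-HIT  vc=[6]

OUTCOME = L1-HIT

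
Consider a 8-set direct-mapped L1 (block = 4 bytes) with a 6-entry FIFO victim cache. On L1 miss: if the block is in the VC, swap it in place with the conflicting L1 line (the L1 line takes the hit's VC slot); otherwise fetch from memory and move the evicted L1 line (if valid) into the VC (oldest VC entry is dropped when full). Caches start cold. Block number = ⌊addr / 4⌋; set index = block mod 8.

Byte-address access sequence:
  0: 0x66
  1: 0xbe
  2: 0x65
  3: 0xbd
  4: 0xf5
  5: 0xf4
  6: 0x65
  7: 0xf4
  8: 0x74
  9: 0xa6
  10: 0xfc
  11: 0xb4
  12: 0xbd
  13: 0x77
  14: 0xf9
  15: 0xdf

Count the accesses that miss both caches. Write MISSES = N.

0: 0x66 (blk 25, set 1) → MISS  vc=[]
1: 0xbe (blk 47, set 7) → MISS  vc=[]
2: 0x65 (blk 25, set 1) → L1-HIT  vc=[]
3: 0xbd (blk 47, set 7) → L1-HIT  vc=[]
4: 0xf5 (blk 61, set 5) → MISS  vc=[]
5: 0xf4 (blk 61, set 5) → L1-HIT  vc=[]
6: 0x65 (blk 25, set 1) → L1-HIT  vc=[]
7: 0xf4 (blk 61, set 5) → L1-HIT  vc=[]
8: 0x74 (blk 29, set 5) → MISS  vc=[61]
9: 0xa6 (blk 41, set 1) → MISS  vc=[61, 25]
10: 0xfc (blk 63, set 7) → MISS  vc=[61, 25, 47]
11: 0xb4 (blk 45, set 5) → MISS  vc=[61, 25, 47, 29]
12: 0xbd (blk 47, set 7) → VC-HIT  vc=[61, 25, 63, 29]
13: 0x77 (blk 29, set 5) → VC-HIT  vc=[61, 25, 63, 45]
14: 0xf9 (blk 62, set 6) → MISS  vc=[61, 25, 63, 45]
15: 0xdf (blk 55, set 7) → MISS  vc=[61, 25, 63, 45, 47]

MISSES = 9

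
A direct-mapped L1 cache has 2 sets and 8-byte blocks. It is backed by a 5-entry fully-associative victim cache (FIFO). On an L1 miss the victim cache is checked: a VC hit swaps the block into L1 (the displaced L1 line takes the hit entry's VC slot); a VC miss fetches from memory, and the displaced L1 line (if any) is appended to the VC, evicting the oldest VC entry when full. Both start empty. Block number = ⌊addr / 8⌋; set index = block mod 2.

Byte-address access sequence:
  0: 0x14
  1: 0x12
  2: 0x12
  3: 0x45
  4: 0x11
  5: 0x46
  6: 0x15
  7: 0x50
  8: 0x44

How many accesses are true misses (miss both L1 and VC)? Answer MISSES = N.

0: 0x14 (blk 2, set 0) → MISS  vc=[]
1: 0x12 (blk 2, set 0) → L1-HIT  vc=[]
2: 0x12 (blk 2, set 0) → L1-HIT  vc=[]
3: 0x45 (blk 8, set 0) → MISS  vc=[2]
4: 0x11 (blk 2, set 0) → VC-HIT  vc=[8]
5: 0x46 (blk 8, set 0) → VC-HIT  vc=[2]
6: 0x15 (blk 2, set 0) → VC-HIT  vc=[8]
7: 0x50 (blk 10, set 0) → MISS  vc=[8, 2]
8: 0x44 (blk 8, set 0) → VC-HIT  vc=[10, 2]

MISSES = 3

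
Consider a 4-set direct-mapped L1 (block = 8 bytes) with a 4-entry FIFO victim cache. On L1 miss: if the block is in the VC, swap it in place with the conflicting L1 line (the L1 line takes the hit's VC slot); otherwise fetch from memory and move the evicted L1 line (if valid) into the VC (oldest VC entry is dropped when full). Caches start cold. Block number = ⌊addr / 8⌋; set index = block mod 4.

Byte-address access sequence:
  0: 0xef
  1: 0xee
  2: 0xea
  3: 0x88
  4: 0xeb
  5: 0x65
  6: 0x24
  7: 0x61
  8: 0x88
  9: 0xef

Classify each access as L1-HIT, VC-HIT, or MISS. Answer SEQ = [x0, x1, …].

#0 0xef→b29/s1 MISS; vc=[]
#1 0xee→b29/s1 L1-HIT; vc=[]
#2 0xea→b29/s1 L1-HIT; vc=[]
#3 0x88→b17/s1 MISS; vc=[29]
#4 0xeb→b29/s1 VC-HIT; vc=[17]
#5 0x65→b12/s0 MISS; vc=[17]
#6 0x24→b4/s0 MISS; vc=[17,12]
#7 0x61→b12/s0 VC-HIT; vc=[17,4]
#8 0x88→b17/s1 VC-HIT; vc=[29,4]
#9 0xef→b29/s1 VC-HIT; vc=[17,4]

SEQ = [MISS, L1-HIT, L1-HIT, MISS, VC-HIT, MISS, MISS, VC-HIT, VC-HIT, VC-HIT]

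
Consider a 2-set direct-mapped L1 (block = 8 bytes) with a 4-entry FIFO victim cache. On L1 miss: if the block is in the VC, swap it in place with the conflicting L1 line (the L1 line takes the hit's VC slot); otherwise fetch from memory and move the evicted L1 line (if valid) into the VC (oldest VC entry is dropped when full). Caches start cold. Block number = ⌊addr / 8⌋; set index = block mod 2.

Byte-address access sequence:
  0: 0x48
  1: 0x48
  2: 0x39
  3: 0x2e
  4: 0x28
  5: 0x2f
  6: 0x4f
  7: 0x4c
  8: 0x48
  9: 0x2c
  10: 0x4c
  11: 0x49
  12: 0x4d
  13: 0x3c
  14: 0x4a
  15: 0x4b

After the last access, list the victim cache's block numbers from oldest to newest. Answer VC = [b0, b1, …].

0: 0x48 (blk 9, set 1) → MISS  vc=[]
1: 0x48 (blk 9, set 1) → L1-HIT  vc=[]
2: 0x39 (blk 7, set 1) → MISS  vc=[9]
3: 0x2e (blk 5, set 1) → MISS  vc=[9, 7]
4: 0x28 (blk 5, set 1) → L1-HIT  vc=[9, 7]
5: 0x2f (blk 5, set 1) → L1-HIT  vc=[9, 7]
6: 0x4f (blk 9, set 1) → VC-HIT  vc=[5, 7]
7: 0x4c (blk 9, set 1) → L1-HIT  vc=[5, 7]
8: 0x48 (blk 9, set 1) → L1-HIT  vc=[5, 7]
9: 0x2c (blk 5, set 1) → VC-HIT  vc=[9, 7]
10: 0x4c (blk 9, set 1) → VC-HIT  vc=[5, 7]
11: 0x49 (blk 9, set 1) → L1-HIT  vc=[5, 7]
12: 0x4d (blk 9, set 1) → L1-HIT  vc=[5, 7]
13: 0x3c (blk 7, set 1) → VC-HIT  vc=[5, 9]
14: 0x4a (blk 9, set 1) → VC-HIT  vc=[5, 7]
15: 0x4b (blk 9, set 1) → L1-HIT  vc=[5, 7]

VC = [5, 7]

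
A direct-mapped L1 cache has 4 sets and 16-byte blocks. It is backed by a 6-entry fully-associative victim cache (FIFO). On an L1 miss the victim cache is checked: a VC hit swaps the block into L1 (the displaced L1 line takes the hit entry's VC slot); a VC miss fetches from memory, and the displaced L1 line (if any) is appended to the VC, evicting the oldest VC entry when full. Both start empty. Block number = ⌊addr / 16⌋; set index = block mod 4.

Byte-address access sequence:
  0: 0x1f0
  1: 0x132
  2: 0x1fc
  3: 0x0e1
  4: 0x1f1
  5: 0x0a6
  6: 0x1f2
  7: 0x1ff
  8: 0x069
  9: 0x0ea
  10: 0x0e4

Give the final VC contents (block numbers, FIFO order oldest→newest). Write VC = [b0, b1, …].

VC = [19, 6, 10]

0: 0x1f0 (blk 31, set 3) → MISS  vc=[]
1: 0x132 (blk 19, set 3) → MISS  vc=[31]
2: 0x1fc (blk 31, set 3) → VC-HIT  vc=[19]
3: 0xe1 (blk 14, set 2) → MISS  vc=[19]
4: 0x1f1 (blk 31, set 3) → L1-HIT  vc=[19]
5: 0xa6 (blk 10, set 2) → MISS  vc=[19, 14]
6: 0x1f2 (blk 31, set 3) → L1-HIT  vc=[19, 14]
7: 0x1ff (blk 31, set 3) → L1-HIT  vc=[19, 14]
8: 0x69 (blk 6, set 2) → MISS  vc=[19, 14, 10]
9: 0xea (blk 14, set 2) → VC-HIT  vc=[19, 6, 10]
10: 0xe4 (blk 14, set 2) → L1-HIT  vc=[19, 6, 10]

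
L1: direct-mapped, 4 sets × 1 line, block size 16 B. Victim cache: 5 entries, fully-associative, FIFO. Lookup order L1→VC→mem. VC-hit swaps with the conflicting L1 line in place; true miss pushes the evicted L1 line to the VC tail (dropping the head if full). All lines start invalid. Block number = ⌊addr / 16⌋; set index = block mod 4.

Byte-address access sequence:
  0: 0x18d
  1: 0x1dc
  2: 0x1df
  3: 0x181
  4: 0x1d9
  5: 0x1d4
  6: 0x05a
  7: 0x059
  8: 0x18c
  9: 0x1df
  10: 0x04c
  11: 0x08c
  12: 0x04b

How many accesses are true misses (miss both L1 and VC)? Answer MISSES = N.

#0 0x18d→b24/s0 MISS; vc=[]
#1 0x1dc→b29/s1 MISS; vc=[]
#2 0x1df→b29/s1 L1-HIT; vc=[]
#3 0x181→b24/s0 L1-HIT; vc=[]
#4 0x1d9→b29/s1 L1-HIT; vc=[]
#5 0x1d4→b29/s1 L1-HIT; vc=[]
#6 0x5a→b5/s1 MISS; vc=[29]
#7 0x59→b5/s1 L1-HIT; vc=[29]
#8 0x18c→b24/s0 L1-HIT; vc=[29]
#9 0x1df→b29/s1 VC-HIT; vc=[5]
#10 0x4c→b4/s0 MISS; vc=[5,24]
#11 0x8c→b8/s0 MISS; vc=[5,24,4]
#12 0x4b→b4/s0 VC-HIT; vc=[5,24,8]

MISSES = 5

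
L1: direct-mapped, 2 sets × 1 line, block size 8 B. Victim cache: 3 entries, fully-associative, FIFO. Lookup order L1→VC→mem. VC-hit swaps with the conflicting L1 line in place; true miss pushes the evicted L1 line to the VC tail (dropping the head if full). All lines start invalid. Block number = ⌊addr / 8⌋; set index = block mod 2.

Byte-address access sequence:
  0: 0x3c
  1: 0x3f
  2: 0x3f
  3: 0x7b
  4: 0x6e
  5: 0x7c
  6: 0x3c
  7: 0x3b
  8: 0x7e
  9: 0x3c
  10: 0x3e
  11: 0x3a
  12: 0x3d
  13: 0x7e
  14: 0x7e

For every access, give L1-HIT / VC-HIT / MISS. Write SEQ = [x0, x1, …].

SEQ = [MISS, L1-HIT, L1-HIT, MISS, MISS, VC-HIT, VC-HIT, L1-HIT, VC-HIT, VC-HIT, L1-HIT, L1-HIT, L1-HIT, VC-HIT, L1-HIT]

0: 0x3c (blk 7, set 1) → MISS  vc=[]
1: 0x3f (blk 7, set 1) → L1-HIT  vc=[]
2: 0x3f (blk 7, set 1) → L1-HIT  vc=[]
3: 0x7b (blk 15, set 1) → MISS  vc=[7]
4: 0x6e (blk 13, set 1) → MISS  vc=[7, 15]
5: 0x7c (blk 15, set 1) → VC-HIT  vc=[7, 13]
6: 0x3c (blk 7, set 1) → VC-HIT  vc=[15, 13]
7: 0x3b (blk 7, set 1) → L1-HIT  vc=[15, 13]
8: 0x7e (blk 15, set 1) → VC-HIT  vc=[7, 13]
9: 0x3c (blk 7, set 1) → VC-HIT  vc=[15, 13]
10: 0x3e (blk 7, set 1) → L1-HIT  vc=[15, 13]
11: 0x3a (blk 7, set 1) → L1-HIT  vc=[15, 13]
12: 0x3d (blk 7, set 1) → L1-HIT  vc=[15, 13]
13: 0x7e (blk 15, set 1) → VC-HIT  vc=[7, 13]
14: 0x7e (blk 15, set 1) → L1-HIT  vc=[7, 13]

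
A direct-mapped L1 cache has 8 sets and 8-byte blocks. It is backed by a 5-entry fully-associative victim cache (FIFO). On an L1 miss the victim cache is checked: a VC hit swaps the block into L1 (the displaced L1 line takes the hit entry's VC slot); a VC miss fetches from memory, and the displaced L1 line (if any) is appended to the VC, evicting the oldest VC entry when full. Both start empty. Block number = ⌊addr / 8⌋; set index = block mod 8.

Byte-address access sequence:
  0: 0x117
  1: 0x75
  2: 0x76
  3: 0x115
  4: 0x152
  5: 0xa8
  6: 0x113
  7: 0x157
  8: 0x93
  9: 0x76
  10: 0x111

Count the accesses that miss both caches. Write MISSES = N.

MISSES = 5

0: 0x117 (blk 34, set 2) → MISS  vc=[]
1: 0x75 (blk 14, set 6) → MISS  vc=[]
2: 0x76 (blk 14, set 6) → L1-HIT  vc=[]
3: 0x115 (blk 34, set 2) → L1-HIT  vc=[]
4: 0x152 (blk 42, set 2) → MISS  vc=[34]
5: 0xa8 (blk 21, set 5) → MISS  vc=[34]
6: 0x113 (blk 34, set 2) → VC-HIT  vc=[42]
7: 0x157 (blk 42, set 2) → VC-HIT  vc=[34]
8: 0x93 (blk 18, set 2) → MISS  vc=[34, 42]
9: 0x76 (blk 14, set 6) → L1-HIT  vc=[34, 42]
10: 0x111 (blk 34, set 2) → VC-HIT  vc=[18, 42]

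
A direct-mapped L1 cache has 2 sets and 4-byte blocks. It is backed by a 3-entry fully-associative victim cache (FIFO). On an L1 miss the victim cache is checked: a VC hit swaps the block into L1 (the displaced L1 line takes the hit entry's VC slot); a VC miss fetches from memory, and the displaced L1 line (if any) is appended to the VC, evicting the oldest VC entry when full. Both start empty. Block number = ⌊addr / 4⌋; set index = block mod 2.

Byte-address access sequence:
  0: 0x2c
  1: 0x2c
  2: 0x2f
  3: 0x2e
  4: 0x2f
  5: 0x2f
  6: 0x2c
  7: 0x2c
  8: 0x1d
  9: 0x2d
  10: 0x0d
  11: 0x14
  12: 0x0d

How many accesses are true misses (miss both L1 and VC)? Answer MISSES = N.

  [0] addr=0x2c blk=11 s=1: MISS | VC []
  [1] addr=0x2c blk=11 s=1: L1-HIT | VC []
  [2] addr=0x2f blk=11 s=1: L1-HIT | VC []
  [3] addr=0x2e blk=11 s=1: L1-HIT | VC []
  [4] addr=0x2f blk=11 s=1: L1-HIT | VC []
  [5] addr=0x2f blk=11 s=1: L1-HIT | VC []
  [6] addr=0x2c blk=11 s=1: L1-HIT | VC []
  [7] addr=0x2c blk=11 s=1: L1-HIT | VC []
  [8] addr=0x1d blk=7 s=1: MISS | VC [11]
  [9] addr=0x2d blk=11 s=1: VC-HIT | VC [7]
  [10] addr=0xd blk=3 s=1: MISS | VC [7, 11]
  [11] addr=0x14 blk=5 s=1: MISS | VC [7, 11, 3]
  [12] addr=0xd blk=3 s=1: VC-HIT | VC [7, 11, 5]

MISSES = 4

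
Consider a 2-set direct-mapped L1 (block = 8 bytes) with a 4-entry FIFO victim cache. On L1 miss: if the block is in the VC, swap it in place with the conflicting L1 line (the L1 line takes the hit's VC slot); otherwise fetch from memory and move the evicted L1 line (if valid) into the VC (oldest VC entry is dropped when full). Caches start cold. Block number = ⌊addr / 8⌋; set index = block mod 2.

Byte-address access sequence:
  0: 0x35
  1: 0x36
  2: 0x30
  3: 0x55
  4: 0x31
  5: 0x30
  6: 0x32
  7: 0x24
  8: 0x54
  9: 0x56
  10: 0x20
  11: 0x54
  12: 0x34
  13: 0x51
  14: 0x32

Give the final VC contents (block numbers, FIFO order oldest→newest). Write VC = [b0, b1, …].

VC = [4, 10]

#0 0x35→b6/s0 MISS; vc=[]
#1 0x36→b6/s0 L1-HIT; vc=[]
#2 0x30→b6/s0 L1-HIT; vc=[]
#3 0x55→b10/s0 MISS; vc=[6]
#4 0x31→b6/s0 VC-HIT; vc=[10]
#5 0x30→b6/s0 L1-HIT; vc=[10]
#6 0x32→b6/s0 L1-HIT; vc=[10]
#7 0x24→b4/s0 MISS; vc=[10,6]
#8 0x54→b10/s0 VC-HIT; vc=[4,6]
#9 0x56→b10/s0 L1-HIT; vc=[4,6]
#10 0x20→b4/s0 VC-HIT; vc=[10,6]
#11 0x54→b10/s0 VC-HIT; vc=[4,6]
#12 0x34→b6/s0 VC-HIT; vc=[4,10]
#13 0x51→b10/s0 VC-HIT; vc=[4,6]
#14 0x32→b6/s0 VC-HIT; vc=[4,10]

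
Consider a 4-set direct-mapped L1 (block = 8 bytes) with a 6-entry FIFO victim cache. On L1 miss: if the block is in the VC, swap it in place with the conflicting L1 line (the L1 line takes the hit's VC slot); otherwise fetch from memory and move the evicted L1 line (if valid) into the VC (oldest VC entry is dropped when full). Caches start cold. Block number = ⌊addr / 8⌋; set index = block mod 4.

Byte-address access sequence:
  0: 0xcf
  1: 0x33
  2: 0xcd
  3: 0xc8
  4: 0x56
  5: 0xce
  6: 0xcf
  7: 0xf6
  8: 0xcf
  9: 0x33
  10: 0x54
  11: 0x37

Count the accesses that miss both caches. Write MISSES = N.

  [0] addr=0xcf blk=25 s=1: MISS | VC []
  [1] addr=0x33 blk=6 s=2: MISS | VC []
  [2] addr=0xcd blk=25 s=1: L1-HIT | VC []
  [3] addr=0xc8 blk=25 s=1: L1-HIT | VC []
  [4] addr=0x56 blk=10 s=2: MISS | VC [6]
  [5] addr=0xce blk=25 s=1: L1-HIT | VC [6]
  [6] addr=0xcf blk=25 s=1: L1-HIT | VC [6]
  [7] addr=0xf6 blk=30 s=2: MISS | VC [6, 10]
  [8] addr=0xcf blk=25 s=1: L1-HIT | VC [6, 10]
  [9] addr=0x33 blk=6 s=2: VC-HIT | VC [30, 10]
  [10] addr=0x54 blk=10 s=2: VC-HIT | VC [30, 6]
  [11] addr=0x37 blk=6 s=2: VC-HIT | VC [30, 10]

MISSES = 4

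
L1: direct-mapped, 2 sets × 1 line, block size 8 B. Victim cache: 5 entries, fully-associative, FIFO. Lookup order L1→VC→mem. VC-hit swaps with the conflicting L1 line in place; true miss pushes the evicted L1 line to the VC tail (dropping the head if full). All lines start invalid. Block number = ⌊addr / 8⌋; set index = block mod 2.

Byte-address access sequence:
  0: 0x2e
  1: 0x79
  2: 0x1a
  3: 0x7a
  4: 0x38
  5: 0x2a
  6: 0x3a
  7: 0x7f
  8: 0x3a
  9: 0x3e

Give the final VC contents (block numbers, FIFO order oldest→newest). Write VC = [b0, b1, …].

  [0] addr=0x2e blk=5 s=1: MISS | VC []
  [1] addr=0x79 blk=15 s=1: MISS | VC [5]
  [2] addr=0x1a blk=3 s=1: MISS | VC [5, 15]
  [3] addr=0x7a blk=15 s=1: VC-HIT | VC [5, 3]
  [4] addr=0x38 blk=7 s=1: MISS | VC [5, 3, 15]
  [5] addr=0x2a blk=5 s=1: VC-HIT | VC [7, 3, 15]
  [6] addr=0x3a blk=7 s=1: VC-HIT | VC [5, 3, 15]
  [7] addr=0x7f blk=15 s=1: VC-HIT | VC [5, 3, 7]
  [8] addr=0x3a blk=7 s=1: VC-HIT | VC [5, 3, 15]
  [9] addr=0x3e blk=7 s=1: L1-HIT | VC [5, 3, 15]

VC = [5, 3, 15]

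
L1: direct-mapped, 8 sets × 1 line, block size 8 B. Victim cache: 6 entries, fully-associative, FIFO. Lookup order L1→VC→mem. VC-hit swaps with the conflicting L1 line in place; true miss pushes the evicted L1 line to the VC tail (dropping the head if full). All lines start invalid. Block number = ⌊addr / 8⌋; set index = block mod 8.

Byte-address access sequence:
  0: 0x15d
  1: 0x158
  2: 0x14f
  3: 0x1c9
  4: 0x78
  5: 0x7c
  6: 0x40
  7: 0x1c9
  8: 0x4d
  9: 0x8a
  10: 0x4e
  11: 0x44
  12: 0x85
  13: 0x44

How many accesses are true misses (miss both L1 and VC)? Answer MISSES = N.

MISSES = 8

  [0] addr=0x15d blk=43 s=3: MISS | VC []
  [1] addr=0x158 blk=43 s=3: L1-HIT | VC []
  [2] addr=0x14f blk=41 s=1: MISS | VC []
  [3] addr=0x1c9 blk=57 s=1: MISS | VC [41]
  [4] addr=0x78 blk=15 s=7: MISS | VC [41]
  [5] addr=0x7c blk=15 s=7: L1-HIT | VC [41]
  [6] addr=0x40 blk=8 s=0: MISS | VC [41]
  [7] addr=0x1c9 blk=57 s=1: L1-HIT | VC [41]
  [8] addr=0x4d blk=9 s=1: MISS | VC [41, 57]
  [9] addr=0x8a blk=17 s=1: MISS | VC [41, 57, 9]
  [10] addr=0x4e blk=9 s=1: VC-HIT | VC [41, 57, 17]
  [11] addr=0x44 blk=8 s=0: L1-HIT | VC [41, 57, 17]
  [12] addr=0x85 blk=16 s=0: MISS | VC [41, 57, 17, 8]
  [13] addr=0x44 blk=8 s=0: VC-HIT | VC [41, 57, 17, 16]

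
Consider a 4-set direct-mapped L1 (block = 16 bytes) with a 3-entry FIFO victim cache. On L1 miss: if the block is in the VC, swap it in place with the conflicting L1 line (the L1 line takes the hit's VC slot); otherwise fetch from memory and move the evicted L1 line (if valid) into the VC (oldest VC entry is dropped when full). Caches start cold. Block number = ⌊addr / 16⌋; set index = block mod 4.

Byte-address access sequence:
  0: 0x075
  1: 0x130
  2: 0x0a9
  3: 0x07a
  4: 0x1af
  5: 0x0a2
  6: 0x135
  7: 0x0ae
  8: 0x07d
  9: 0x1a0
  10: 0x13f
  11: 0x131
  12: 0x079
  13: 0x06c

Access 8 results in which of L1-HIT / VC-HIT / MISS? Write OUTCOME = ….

  [0] addr=0x75 blk=7 s=3: MISS | VC []
  [1] addr=0x130 blk=19 s=3: MISS | VC [7]
  [2] addr=0xa9 blk=10 s=2: MISS | VC [7]
  [3] addr=0x7a blk=7 s=3: VC-HIT | VC [19]
  [4] addr=0x1af blk=26 s=2: MISS | VC [19, 10]
  [5] addr=0xa2 blk=10 s=2: VC-HIT | VC [19, 26]
  [6] addr=0x135 blk=19 s=3: VC-HIT | VC [7, 26]
  [7] addr=0xae blk=10 s=2: L1-HIT | VC [7, 26]
  [8] addr=0x7d blk=7 s=3: VC-HIT | VC [19, 26]
  [9] addr=0x1a0 blk=26 s=2: VC-HIT | VC [19, 10]
  [10] addr=0x13f blk=19 s=3: VC-HIT | VC [7, 10]
  [11] addr=0x131 blk=19 s=3: L1-HIT | VC [7, 10]
  [12] addr=0x79 blk=7 s=3: VC-HIT | VC [19, 10]
  [13] addr=0x6c blk=6 s=2: MISS | VC [19, 10, 26]

OUTCOME = VC-HIT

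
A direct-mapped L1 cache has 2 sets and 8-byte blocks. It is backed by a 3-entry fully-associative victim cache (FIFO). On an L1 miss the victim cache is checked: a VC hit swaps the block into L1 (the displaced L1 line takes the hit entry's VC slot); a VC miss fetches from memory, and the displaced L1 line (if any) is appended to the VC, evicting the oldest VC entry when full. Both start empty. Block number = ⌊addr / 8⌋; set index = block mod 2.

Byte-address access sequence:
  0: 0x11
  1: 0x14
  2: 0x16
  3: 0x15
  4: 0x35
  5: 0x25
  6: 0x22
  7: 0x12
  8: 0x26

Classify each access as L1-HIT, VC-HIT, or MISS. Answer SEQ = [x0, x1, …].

#0 0x11→b2/s0 MISS; vc=[]
#1 0x14→b2/s0 L1-HIT; vc=[]
#2 0x16→b2/s0 L1-HIT; vc=[]
#3 0x15→b2/s0 L1-HIT; vc=[]
#4 0x35→b6/s0 MISS; vc=[2]
#5 0x25→b4/s0 MISS; vc=[2,6]
#6 0x22→b4/s0 L1-HIT; vc=[2,6]
#7 0x12→b2/s0 VC-HIT; vc=[4,6]
#8 0x26→b4/s0 VC-HIT; vc=[2,6]

SEQ = [MISS, L1-HIT, L1-HIT, L1-HIT, MISS, MISS, L1-HIT, VC-HIT, VC-HIT]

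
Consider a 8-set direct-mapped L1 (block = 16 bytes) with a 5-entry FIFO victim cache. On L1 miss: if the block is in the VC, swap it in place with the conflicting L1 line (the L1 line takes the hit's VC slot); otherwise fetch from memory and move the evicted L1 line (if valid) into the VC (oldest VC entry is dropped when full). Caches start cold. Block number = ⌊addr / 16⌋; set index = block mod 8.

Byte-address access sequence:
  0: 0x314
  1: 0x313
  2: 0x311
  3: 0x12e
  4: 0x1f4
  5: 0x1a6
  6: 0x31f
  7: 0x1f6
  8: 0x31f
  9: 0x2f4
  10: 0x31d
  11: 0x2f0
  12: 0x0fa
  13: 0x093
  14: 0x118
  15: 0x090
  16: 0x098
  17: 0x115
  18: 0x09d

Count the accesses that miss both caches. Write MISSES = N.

MISSES = 8

0: 0x314 (blk 49, set 1) → MISS  vc=[]
1: 0x313 (blk 49, set 1) → L1-HIT  vc=[]
2: 0x311 (blk 49, set 1) → L1-HIT  vc=[]
3: 0x12e (blk 18, set 2) → MISS  vc=[]
4: 0x1f4 (blk 31, set 7) → MISS  vc=[]
5: 0x1a6 (blk 26, set 2) → MISS  vc=[18]
6: 0x31f (blk 49, set 1) → L1-HIT  vc=[18]
7: 0x1f6 (blk 31, set 7) → L1-HIT  vc=[18]
8: 0x31f (blk 49, set 1) → L1-HIT  vc=[18]
9: 0x2f4 (blk 47, set 7) → MISS  vc=[18, 31]
10: 0x31d (blk 49, set 1) → L1-HIT  vc=[18, 31]
11: 0x2f0 (blk 47, set 7) → L1-HIT  vc=[18, 31]
12: 0xfa (blk 15, set 7) → MISS  vc=[18, 31, 47]
13: 0x93 (blk 9, set 1) → MISS  vc=[18, 31, 47, 49]
14: 0x118 (blk 17, set 1) → MISS  vc=[18, 31, 47, 49, 9]
15: 0x90 (blk 9, set 1) → VC-HIT  vc=[18, 31, 47, 49, 17]
16: 0x98 (blk 9, set 1) → L1-HIT  vc=[18, 31, 47, 49, 17]
17: 0x115 (blk 17, set 1) → VC-HIT  vc=[18, 31, 47, 49, 9]
18: 0x9d (blk 9, set 1) → VC-HIT  vc=[18, 31, 47, 49, 17]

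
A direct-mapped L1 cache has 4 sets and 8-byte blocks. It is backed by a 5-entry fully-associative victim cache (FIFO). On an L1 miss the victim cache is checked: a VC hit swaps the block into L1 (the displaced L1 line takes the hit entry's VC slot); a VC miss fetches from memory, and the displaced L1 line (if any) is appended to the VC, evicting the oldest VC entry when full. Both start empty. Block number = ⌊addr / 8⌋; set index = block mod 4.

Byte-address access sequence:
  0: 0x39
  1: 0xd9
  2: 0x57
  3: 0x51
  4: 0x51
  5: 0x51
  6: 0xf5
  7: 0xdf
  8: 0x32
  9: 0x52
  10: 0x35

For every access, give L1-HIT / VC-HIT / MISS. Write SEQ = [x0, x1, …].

0: 0x39 (blk 7, set 3) → MISS  vc=[]
1: 0xd9 (blk 27, set 3) → MISS  vc=[7]
2: 0x57 (blk 10, set 2) → MISS  vc=[7]
3: 0x51 (blk 10, set 2) → L1-HIT  vc=[7]
4: 0x51 (blk 10, set 2) → L1-HIT  vc=[7]
5: 0x51 (blk 10, set 2) → L1-HIT  vc=[7]
6: 0xf5 (blk 30, set 2) → MISS  vc=[7, 10]
7: 0xdf (blk 27, set 3) → L1-HIT  vc=[7, 10]
8: 0x32 (blk 6, set 2) → MISS  vc=[7, 10, 30]
9: 0x52 (blk 10, set 2) → VC-HIT  vc=[7, 6, 30]
10: 0x35 (blk 6, set 2) → VC-HIT  vc=[7, 10, 30]

SEQ = [MISS, MISS, MISS, L1-HIT, L1-HIT, L1-HIT, MISS, L1-HIT, MISS, VC-HIT, VC-HIT]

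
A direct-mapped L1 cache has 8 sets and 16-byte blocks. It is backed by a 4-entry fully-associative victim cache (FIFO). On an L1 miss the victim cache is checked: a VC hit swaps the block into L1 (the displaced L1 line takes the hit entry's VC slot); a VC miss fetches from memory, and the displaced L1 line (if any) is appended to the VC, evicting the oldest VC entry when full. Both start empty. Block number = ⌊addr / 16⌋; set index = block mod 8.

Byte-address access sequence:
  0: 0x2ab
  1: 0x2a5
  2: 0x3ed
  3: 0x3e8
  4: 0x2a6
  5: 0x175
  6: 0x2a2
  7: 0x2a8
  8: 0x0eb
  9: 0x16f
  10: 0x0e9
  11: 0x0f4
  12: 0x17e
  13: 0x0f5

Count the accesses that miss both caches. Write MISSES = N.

#0 0x2ab→b42/s2 MISS; vc=[]
#1 0x2a5→b42/s2 L1-HIT; vc=[]
#2 0x3ed→b62/s6 MISS; vc=[]
#3 0x3e8→b62/s6 L1-HIT; vc=[]
#4 0x2a6→b42/s2 L1-HIT; vc=[]
#5 0x175→b23/s7 MISS; vc=[]
#6 0x2a2→b42/s2 L1-HIT; vc=[]
#7 0x2a8→b42/s2 L1-HIT; vc=[]
#8 0xeb→b14/s6 MISS; vc=[62]
#9 0x16f→b22/s6 MISS; vc=[62,14]
#10 0xe9→b14/s6 VC-HIT; vc=[62,22]
#11 0xf4→b15/s7 MISS; vc=[62,22,23]
#12 0x17e→b23/s7 VC-HIT; vc=[62,22,15]
#13 0xf5→b15/s7 VC-HIT; vc=[62,22,23]

MISSES = 6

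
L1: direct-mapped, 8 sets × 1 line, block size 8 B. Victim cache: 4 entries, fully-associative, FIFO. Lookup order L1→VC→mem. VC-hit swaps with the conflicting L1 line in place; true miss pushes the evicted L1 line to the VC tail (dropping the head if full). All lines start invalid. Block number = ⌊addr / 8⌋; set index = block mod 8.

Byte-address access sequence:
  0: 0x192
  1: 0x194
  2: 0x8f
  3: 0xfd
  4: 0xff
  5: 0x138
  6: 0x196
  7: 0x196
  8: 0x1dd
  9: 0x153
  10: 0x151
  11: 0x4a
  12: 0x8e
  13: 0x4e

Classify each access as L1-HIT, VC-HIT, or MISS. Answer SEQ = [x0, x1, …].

0: 0x192 (blk 50, set 2) → MISS  vc=[]
1: 0x194 (blk 50, set 2) → L1-HIT  vc=[]
2: 0x8f (blk 17, set 1) → MISS  vc=[]
3: 0xfd (blk 31, set 7) → MISS  vc=[]
4: 0xff (blk 31, set 7) → L1-HIT  vc=[]
5: 0x138 (blk 39, set 7) → MISS  vc=[31]
6: 0x196 (blk 50, set 2) → L1-HIT  vc=[31]
7: 0x196 (blk 50, set 2) → L1-HIT  vc=[31]
8: 0x1dd (blk 59, set 3) → MISS  vc=[31]
9: 0x153 (blk 42, set 2) → MISS  vc=[31, 50]
10: 0x151 (blk 42, set 2) → L1-HIT  vc=[31, 50]
11: 0x4a (blk 9, set 1) → MISS  vc=[31, 50, 17]
12: 0x8e (blk 17, set 1) → VC-HIT  vc=[31, 50, 9]
13: 0x4e (blk 9, set 1) → VC-HIT  vc=[31, 50, 17]

SEQ = [MISS, L1-HIT, MISS, MISS, L1-HIT, MISS, L1-HIT, L1-HIT, MISS, MISS, L1-HIT, MISS, VC-HIT, VC-HIT]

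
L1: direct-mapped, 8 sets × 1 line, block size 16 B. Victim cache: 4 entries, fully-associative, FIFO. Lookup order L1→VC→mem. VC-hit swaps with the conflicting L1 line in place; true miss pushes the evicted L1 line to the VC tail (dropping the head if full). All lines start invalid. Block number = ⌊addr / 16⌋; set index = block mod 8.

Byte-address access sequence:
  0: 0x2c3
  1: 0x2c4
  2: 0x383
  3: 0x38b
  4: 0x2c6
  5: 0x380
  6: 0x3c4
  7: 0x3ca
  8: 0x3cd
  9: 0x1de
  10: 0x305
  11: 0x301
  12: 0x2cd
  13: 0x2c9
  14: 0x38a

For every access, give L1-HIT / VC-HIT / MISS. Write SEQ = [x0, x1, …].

#0 0x2c3→b44/s4 MISS; vc=[]
#1 0x2c4→b44/s4 L1-HIT; vc=[]
#2 0x383→b56/s0 MISS; vc=[]
#3 0x38b→b56/s0 L1-HIT; vc=[]
#4 0x2c6→b44/s4 L1-HIT; vc=[]
#5 0x380→b56/s0 L1-HIT; vc=[]
#6 0x3c4→b60/s4 MISS; vc=[44]
#7 0x3ca→b60/s4 L1-HIT; vc=[44]
#8 0x3cd→b60/s4 L1-HIT; vc=[44]
#9 0x1de→b29/s5 MISS; vc=[44]
#10 0x305→b48/s0 MISS; vc=[44,56]
#11 0x301→b48/s0 L1-HIT; vc=[44,56]
#12 0x2cd→b44/s4 VC-HIT; vc=[60,56]
#13 0x2c9→b44/s4 L1-HIT; vc=[60,56]
#14 0x38a→b56/s0 VC-HIT; vc=[60,48]

SEQ = [MISS, L1-HIT, MISS, L1-HIT, L1-HIT, L1-HIT, MISS, L1-HIT, L1-HIT, MISS, MISS, L1-HIT, VC-HIT, L1-HIT, VC-HIT]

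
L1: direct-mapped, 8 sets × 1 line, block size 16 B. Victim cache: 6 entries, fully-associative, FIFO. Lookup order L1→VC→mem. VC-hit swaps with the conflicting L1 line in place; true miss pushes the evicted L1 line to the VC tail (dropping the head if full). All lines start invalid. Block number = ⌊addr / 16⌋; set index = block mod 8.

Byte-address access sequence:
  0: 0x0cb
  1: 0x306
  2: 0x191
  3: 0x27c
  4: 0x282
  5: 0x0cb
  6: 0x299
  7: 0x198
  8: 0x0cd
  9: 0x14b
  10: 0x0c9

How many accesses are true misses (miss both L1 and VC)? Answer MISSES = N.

  [0] addr=0xcb blk=12 s=4: MISS | VC []
  [1] addr=0x306 blk=48 s=0: MISS | VC []
  [2] addr=0x191 blk=25 s=1: MISS | VC []
  [3] addr=0x27c blk=39 s=7: MISS | VC []
  [4] addr=0x282 blk=40 s=0: MISS | VC [48]
  [5] addr=0xcb blk=12 s=4: L1-HIT | VC [48]
  [6] addr=0x299 blk=41 s=1: MISS | VC [48, 25]
  [7] addr=0x198 blk=25 s=1: VC-HIT | VC [48, 41]
  [8] addr=0xcd blk=12 s=4: L1-HIT | VC [48, 41]
  [9] addr=0x14b blk=20 s=4: MISS | VC [48, 41, 12]
  [10] addr=0xc9 blk=12 s=4: VC-HIT | VC [48, 41, 20]

MISSES = 7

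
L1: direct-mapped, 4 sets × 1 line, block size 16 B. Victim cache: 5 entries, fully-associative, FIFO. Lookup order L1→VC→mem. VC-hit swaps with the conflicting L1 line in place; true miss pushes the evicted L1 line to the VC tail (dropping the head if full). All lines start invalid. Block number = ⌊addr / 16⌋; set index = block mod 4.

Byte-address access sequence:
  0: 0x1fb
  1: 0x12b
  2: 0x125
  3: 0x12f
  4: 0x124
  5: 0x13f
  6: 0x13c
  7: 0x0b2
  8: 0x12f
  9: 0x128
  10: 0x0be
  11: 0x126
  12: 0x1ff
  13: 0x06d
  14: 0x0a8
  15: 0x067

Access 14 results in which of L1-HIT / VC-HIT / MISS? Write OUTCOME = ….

OUTCOME = MISS

#0 0x1fb→b31/s3 MISS; vc=[]
#1 0x12b→b18/s2 MISS; vc=[]
#2 0x125→b18/s2 L1-HIT; vc=[]
#3 0x12f→b18/s2 L1-HIT; vc=[]
#4 0x124→b18/s2 L1-HIT; vc=[]
#5 0x13f→b19/s3 MISS; vc=[31]
#6 0x13c→b19/s3 L1-HIT; vc=[31]
#7 0xb2→b11/s3 MISS; vc=[31,19]
#8 0x12f→b18/s2 L1-HIT; vc=[31,19]
#9 0x128→b18/s2 L1-HIT; vc=[31,19]
#10 0xbe→b11/s3 L1-HIT; vc=[31,19]
#11 0x126→b18/s2 L1-HIT; vc=[31,19]
#12 0x1ff→b31/s3 VC-HIT; vc=[11,19]
#13 0x6d→b6/s2 MISS; vc=[11,19,18]
#14 0xa8→b10/s2 MISS; vc=[11,19,18,6]
#15 0x67→b6/s2 VC-HIT; vc=[11,19,18,10]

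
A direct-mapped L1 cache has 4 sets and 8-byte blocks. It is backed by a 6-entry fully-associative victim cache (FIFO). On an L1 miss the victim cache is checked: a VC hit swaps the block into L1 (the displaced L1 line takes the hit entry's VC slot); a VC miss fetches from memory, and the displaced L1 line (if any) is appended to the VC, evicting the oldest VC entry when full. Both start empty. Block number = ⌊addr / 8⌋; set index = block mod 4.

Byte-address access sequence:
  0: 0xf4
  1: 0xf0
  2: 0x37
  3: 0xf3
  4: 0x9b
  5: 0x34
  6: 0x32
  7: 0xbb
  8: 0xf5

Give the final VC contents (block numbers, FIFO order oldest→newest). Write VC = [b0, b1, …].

VC = [6, 19]

  [0] addr=0xf4 blk=30 s=2: MISS | VC []
  [1] addr=0xf0 blk=30 s=2: L1-HIT | VC []
  [2] addr=0x37 blk=6 s=2: MISS | VC [30]
  [3] addr=0xf3 blk=30 s=2: VC-HIT | VC [6]
  [4] addr=0x9b blk=19 s=3: MISS | VC [6]
  [5] addr=0x34 blk=6 s=2: VC-HIT | VC [30]
  [6] addr=0x32 blk=6 s=2: L1-HIT | VC [30]
  [7] addr=0xbb blk=23 s=3: MISS | VC [30, 19]
  [8] addr=0xf5 blk=30 s=2: VC-HIT | VC [6, 19]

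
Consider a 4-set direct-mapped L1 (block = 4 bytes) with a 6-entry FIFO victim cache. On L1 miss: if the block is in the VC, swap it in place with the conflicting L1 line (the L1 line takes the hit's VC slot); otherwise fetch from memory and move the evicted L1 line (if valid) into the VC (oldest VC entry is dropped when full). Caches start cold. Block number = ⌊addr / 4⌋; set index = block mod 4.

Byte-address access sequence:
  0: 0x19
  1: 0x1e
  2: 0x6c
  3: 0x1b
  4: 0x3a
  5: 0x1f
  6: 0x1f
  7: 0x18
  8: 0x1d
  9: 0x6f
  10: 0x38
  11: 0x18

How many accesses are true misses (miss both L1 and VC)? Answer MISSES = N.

MISSES = 4

#0 0x19→b6/s2 MISS; vc=[]
#1 0x1e→b7/s3 MISS; vc=[]
#2 0x6c→b27/s3 MISS; vc=[7]
#3 0x1b→b6/s2 L1-HIT; vc=[7]
#4 0x3a→b14/s2 MISS; vc=[7,6]
#5 0x1f→b7/s3 VC-HIT; vc=[27,6]
#6 0x1f→b7/s3 L1-HIT; vc=[27,6]
#7 0x18→b6/s2 VC-HIT; vc=[27,14]
#8 0x1d→b7/s3 L1-HIT; vc=[27,14]
#9 0x6f→b27/s3 VC-HIT; vc=[7,14]
#10 0x38→b14/s2 VC-HIT; vc=[7,6]
#11 0x18→b6/s2 VC-HIT; vc=[7,14]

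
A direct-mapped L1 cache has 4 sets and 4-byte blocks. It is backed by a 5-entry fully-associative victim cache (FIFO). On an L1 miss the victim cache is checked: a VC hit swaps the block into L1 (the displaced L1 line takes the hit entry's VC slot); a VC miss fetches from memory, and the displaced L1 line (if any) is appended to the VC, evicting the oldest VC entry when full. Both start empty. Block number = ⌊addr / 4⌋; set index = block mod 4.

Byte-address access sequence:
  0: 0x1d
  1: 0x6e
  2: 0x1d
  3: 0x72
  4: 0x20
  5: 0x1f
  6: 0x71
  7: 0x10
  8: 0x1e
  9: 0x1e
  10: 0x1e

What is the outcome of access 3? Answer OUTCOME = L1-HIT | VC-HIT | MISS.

OUTCOME = MISS

#0 0x1d→b7/s3 MISS; vc=[]
#1 0x6e→b27/s3 MISS; vc=[7]
#2 0x1d→b7/s3 VC-HIT; vc=[27]
#3 0x72→b28/s0 MISS; vc=[27]
#4 0x20→b8/s0 MISS; vc=[27,28]
#5 0x1f→b7/s3 L1-HIT; vc=[27,28]
#6 0x71→b28/s0 VC-HIT; vc=[27,8]
#7 0x10→b4/s0 MISS; vc=[27,8,28]
#8 0x1e→b7/s3 L1-HIT; vc=[27,8,28]
#9 0x1e→b7/s3 L1-HIT; vc=[27,8,28]
#10 0x1e→b7/s3 L1-HIT; vc=[27,8,28]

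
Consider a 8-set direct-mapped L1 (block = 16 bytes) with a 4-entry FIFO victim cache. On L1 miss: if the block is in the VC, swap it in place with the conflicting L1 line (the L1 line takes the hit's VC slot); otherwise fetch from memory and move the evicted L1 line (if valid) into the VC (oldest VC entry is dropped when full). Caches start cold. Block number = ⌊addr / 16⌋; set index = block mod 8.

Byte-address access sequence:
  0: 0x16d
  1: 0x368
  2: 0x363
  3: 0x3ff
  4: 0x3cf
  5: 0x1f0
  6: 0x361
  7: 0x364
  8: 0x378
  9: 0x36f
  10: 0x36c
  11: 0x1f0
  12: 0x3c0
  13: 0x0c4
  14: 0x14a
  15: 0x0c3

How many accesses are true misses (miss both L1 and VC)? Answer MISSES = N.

MISSES = 8

0: 0x16d (blk 22, set 6) → MISS  vc=[]
1: 0x368 (blk 54, set 6) → MISS  vc=[22]
2: 0x363 (blk 54, set 6) → L1-HIT  vc=[22]
3: 0x3ff (blk 63, set 7) → MISS  vc=[22]
4: 0x3cf (blk 60, set 4) → MISS  vc=[22]
5: 0x1f0 (blk 31, set 7) → MISS  vc=[22, 63]
6: 0x361 (blk 54, set 6) → L1-HIT  vc=[22, 63]
7: 0x364 (blk 54, set 6) → L1-HIT  vc=[22, 63]
8: 0x378 (blk 55, set 7) → MISS  vc=[22, 63, 31]
9: 0x36f (blk 54, set 6) → L1-HIT  vc=[22, 63, 31]
10: 0x36c (blk 54, set 6) → L1-HIT  vc=[22, 63, 31]
11: 0x1f0 (blk 31, set 7) → VC-HIT  vc=[22, 63, 55]
12: 0x3c0 (blk 60, set 4) → L1-HIT  vc=[22, 63, 55]
13: 0xc4 (blk 12, set 4) → MISS  vc=[22, 63, 55, 60]
14: 0x14a (blk 20, set 4) → MISS  vc=[63, 55, 60, 12]
15: 0xc3 (blk 12, set 4) → VC-HIT  vc=[63, 55, 60, 20]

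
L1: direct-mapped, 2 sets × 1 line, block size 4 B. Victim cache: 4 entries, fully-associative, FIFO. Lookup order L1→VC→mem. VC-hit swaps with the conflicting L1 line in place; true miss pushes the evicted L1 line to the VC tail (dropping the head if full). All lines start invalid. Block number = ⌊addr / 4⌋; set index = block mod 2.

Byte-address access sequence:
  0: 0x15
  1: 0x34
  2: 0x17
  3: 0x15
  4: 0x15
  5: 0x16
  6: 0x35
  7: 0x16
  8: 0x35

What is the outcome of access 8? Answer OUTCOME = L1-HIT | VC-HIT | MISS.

OUTCOME = VC-HIT

0: 0x15 (blk 5, set 1) → MISS  vc=[]
1: 0x34 (blk 13, set 1) → MISS  vc=[5]
2: 0x17 (blk 5, set 1) → VC-HIT  vc=[13]
3: 0x15 (blk 5, set 1) → L1-HIT  vc=[13]
4: 0x15 (blk 5, set 1) → L1-HIT  vc=[13]
5: 0x16 (blk 5, set 1) → L1-HIT  vc=[13]
6: 0x35 (blk 13, set 1) → VC-HIT  vc=[5]
7: 0x16 (blk 5, set 1) → VC-HIT  vc=[13]
8: 0x35 (blk 13, set 1) → VC-HIT  vc=[5]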